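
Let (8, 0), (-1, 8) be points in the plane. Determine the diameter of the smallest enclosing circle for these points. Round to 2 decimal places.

12.04

The smallest circle enclosing two points has them as diameter endpoints.
Centre = midpoint = (3.5, 4); r² = |(8, 0)−(-1, 8)|²/4 = 145/4 = 36.25.
Diameter = 2r = 2√(36.25) ≈ 12.04.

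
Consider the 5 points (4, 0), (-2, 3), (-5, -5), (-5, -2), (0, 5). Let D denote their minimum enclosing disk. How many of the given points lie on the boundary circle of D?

The minimum enclosing circle of a finite set is fixed by two of the points (as a diameter) or three (as a circumcircle).
The minimum enclosing circle is determined by three boundary points: (4, 0), (-5, -5), (0, 5).
Their circumcentre is (-43/26, -11/26) with r² = 10865/338.
The farthest remaining point (-5, -2) is at distance² 4625/338 ≤ 10865/338.
The points at distance exactly r from the centre are (4, 0), (-5, -5), (0, 5) — 3 points.

3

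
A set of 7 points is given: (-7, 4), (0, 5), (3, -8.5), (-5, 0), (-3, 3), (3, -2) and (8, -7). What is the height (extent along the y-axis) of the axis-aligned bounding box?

max y = 5, min y = -8.5, so height = 13.5.

13.5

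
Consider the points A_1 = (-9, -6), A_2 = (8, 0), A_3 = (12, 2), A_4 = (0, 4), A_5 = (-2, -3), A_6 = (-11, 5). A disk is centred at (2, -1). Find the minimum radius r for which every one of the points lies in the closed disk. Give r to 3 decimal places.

The required radius is the distance from (2, -1) to the farthest point.
Squared distances: 146, 37, 109, 29, 20, 205.
Maximum is 205, attained at A_6.
r = √205 ≈ 14.318.

14.318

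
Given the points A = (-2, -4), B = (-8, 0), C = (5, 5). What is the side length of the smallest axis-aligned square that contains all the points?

13

The bounding box has width 13 and height 9.
An axis-aligned square enclosing the set must have side ≥ max(width, height).
So the minimum side is max(13, 9) = 13.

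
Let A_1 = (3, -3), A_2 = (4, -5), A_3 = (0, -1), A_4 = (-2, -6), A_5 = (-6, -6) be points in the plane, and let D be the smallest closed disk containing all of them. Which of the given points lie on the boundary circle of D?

The farthest pair is A_2–A_5 with squared distance 101. The circle on this segment as diameter has centre (-1, -5.5) and r² = 101/4 = 25.25.
Check A_1: distance² to centre = 22.25 ≤ 25.25, so it lies inside.
All remaining points lie in this disk, and no smaller disk contains both endpoints, so this is the minimum enclosing circle.
The points at distance exactly r from the centre are A_2, A_5 — 2 points.

A_2, A_5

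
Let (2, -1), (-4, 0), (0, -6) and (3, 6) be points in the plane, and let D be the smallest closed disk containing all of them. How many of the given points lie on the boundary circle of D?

A smallest enclosing disk is always determined by at most three of the input points on its boundary.
The farthest pair is (0, -6)–(3, 6) with squared distance 153. The circle on this segment as diameter has centre (1.5, 0) and r² = 153/4 = 38.25.
Check (2, -1): distance² to centre = 1.25 ≤ 38.25, so it lies inside.
All remaining points lie in this disk, and no smaller disk contains both endpoints, so this is the minimum enclosing circle.
The points at distance exactly r from the centre are (0, -6), (3, 6) — 2 points.

2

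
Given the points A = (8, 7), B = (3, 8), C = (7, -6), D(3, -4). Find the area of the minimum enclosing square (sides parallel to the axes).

The bounding box has width 5 and height 14.
An axis-aligned square enclosing the set must have side ≥ max(width, height).
So the minimum side is max(5, 14) = 14.
Area = 14² = 196.

196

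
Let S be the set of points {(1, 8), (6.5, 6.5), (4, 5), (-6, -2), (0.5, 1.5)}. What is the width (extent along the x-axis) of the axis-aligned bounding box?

max x = 6.5, min x = -6, so width = 12.5.

12.5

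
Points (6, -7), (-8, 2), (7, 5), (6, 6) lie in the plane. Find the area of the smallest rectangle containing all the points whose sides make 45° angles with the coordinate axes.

207

In coordinates u = x + y, v = x − y the rectangle is axis-aligned; the map (x,y)→(u,v) scales areas by 2.
u-values: -1, -6, 12, 12; range = 12 − (-6) = 18.
v-values: 13, -10, 2, 0; range = 13 − (-10) = 23.
Area = (18 × 23) / 2 = 207.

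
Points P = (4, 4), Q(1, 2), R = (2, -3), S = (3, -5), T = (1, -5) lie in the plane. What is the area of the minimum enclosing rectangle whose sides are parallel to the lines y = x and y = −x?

In coordinates u = x + y, v = x − y the rectangle is axis-aligned; the map (x,y)→(u,v) scales areas by 2.
u-values: 8, 3, -1, -2, -4; range = 8 − (-4) = 12.
v-values: 0, -1, 5, 8, 6; range = 8 − (-1) = 9.
Area = (12 × 9) / 2 = 54.

54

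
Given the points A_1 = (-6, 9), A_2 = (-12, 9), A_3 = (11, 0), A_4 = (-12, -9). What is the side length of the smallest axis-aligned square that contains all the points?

The bounding box has width 23 and height 18.
An axis-aligned square enclosing the set must have side ≥ max(width, height).
So the minimum side is max(23, 18) = 23.

23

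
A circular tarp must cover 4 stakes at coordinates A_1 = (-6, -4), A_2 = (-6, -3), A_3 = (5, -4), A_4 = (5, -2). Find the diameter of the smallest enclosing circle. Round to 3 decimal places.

11.180

A smallest enclosing disk is always determined by at most three of the input points on its boundary.
The farthest pair is A_1–A_4 with squared distance 125. The circle on this segment as diameter has centre (-0.5, -3) and r² = 125/4 = 31.25.
Check A_2: distance² to centre = 30.25 ≤ 31.25, so it lies inside.
All remaining points lie in this disk, and no smaller disk contains both endpoints, so this is the minimum enclosing circle.
Diameter = 2r = 2√(31.25) ≈ 11.180.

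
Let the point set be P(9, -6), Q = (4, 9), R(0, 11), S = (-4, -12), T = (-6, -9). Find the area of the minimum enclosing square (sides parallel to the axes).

529

The bounding box has width 15 and height 23.
An axis-aligned square enclosing the set must have side ≥ max(width, height).
So the minimum side is max(15, 23) = 23.
Area = 23² = 529.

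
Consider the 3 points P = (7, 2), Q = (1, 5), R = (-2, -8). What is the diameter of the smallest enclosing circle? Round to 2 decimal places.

13.84

Side lengths²: PQ² = 45, PR² = 181, QR² = 178.
Since PR² = 181 < 178 + 45 = 223, the triangle is acute, so the smallest enclosing circle is the circumcircle.
Circumcentre = (75/58, -111/58), r² = 80545/1682.
Diameter = 2r = 2√(80545/1682) ≈ 13.84.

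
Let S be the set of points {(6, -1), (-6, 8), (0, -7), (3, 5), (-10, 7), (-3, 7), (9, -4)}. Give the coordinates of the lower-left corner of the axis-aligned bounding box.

x-range [-10, 9], y-range [-7, 8].
The lower-left corner is (-10, -7).

(-10, -7)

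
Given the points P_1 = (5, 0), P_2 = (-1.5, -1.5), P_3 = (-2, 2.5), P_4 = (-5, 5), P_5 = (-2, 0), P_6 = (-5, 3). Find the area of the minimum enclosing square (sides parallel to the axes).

The bounding box has width 10 and height 6.5.
An axis-aligned square enclosing the set must have side ≥ max(width, height).
So the minimum side is max(10, 6.5) = 10.
Area = 10² = 100.

100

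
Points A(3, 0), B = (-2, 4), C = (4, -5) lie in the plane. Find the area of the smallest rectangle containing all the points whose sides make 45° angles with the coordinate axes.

30

In coordinates u = x + y, v = x − y the rectangle is axis-aligned; the map (x,y)→(u,v) scales areas by 2.
u-values: 3, 2, -1; range = 3 − (-1) = 4.
v-values: 3, -6, 9; range = 9 − (-6) = 15.
Area = (4 × 15) / 2 = 30.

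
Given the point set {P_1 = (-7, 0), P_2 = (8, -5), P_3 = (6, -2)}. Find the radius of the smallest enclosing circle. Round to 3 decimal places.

7.906

Side lengths²: P_1P_2² = 250, P_1P_3² = 173, P_2P_3² = 13.
Since P_1P_2² = 250 ≥ 173 + 13 = 186, the angle opposite P_1P_2 is not acute, so the smallest enclosing circle has P_1P_2 as diameter.
Centre = midpoint of P_1P_2 = (0.5, -2.5), r² = 250/4 = 62.5.
r = √(62.5) ≈ 7.906.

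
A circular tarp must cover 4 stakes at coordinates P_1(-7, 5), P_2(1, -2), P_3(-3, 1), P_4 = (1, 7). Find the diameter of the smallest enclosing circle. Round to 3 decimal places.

The minimum enclosing circle is determined by three boundary points: P_1, P_2, P_4.
Their circumcentre is (-2.125, 2.5) with r² = 30.015625.
The farthest remaining point P_3 is at distance² 3.015625 ≤ 30.015625.
Diameter = 2r = 2√(30.015625) ≈ 10.957.

10.957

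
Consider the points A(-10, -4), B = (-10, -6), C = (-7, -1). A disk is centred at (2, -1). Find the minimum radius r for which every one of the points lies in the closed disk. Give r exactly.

13

The required radius is the distance from (2, -1) to the farthest point.
Squared distances: 153, 169, 81.
Maximum is 169, attained at B.
r = √169 = 13.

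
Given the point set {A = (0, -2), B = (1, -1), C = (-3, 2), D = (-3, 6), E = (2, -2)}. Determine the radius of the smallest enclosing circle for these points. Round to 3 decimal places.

4.717

By Welzl's lemma the MEC is supported by two points (diametrically opposite) or three points (on a circumcircle).
The farthest pair is D–E with squared distance 89. The circle on this segment as diameter has centre (-0.5, 2) and r² = 89/4 = 22.25.
Check A: distance² to centre = 16.25 ≤ 22.25, so it lies inside.
All remaining points lie in this disk, and no smaller disk contains both endpoints, so this is the minimum enclosing circle.
r = √(22.25) ≈ 4.717.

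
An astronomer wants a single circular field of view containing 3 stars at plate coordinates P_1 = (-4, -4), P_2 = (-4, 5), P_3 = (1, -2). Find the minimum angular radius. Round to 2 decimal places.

Side lengths²: P_1P_2² = 81, P_1P_3² = 29, P_2P_3² = 74.
Since P_1P_2² = 81 < 74 + 29 = 103, the triangle is acute, so the smallest enclosing circle is the circumcircle.
Circumcentre = (-2.9, 0.5), r² = 21.46.
r = √(21.46) ≈ 4.63.

4.63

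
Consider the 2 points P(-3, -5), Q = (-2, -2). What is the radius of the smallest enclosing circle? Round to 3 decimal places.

1.581

The smallest circle enclosing two points has them as diameter endpoints.
Centre = midpoint = (-2.5, -3.5); r² = |PQ|²/4 = 10/4 = 2.5.
r = √(2.5) ≈ 1.581.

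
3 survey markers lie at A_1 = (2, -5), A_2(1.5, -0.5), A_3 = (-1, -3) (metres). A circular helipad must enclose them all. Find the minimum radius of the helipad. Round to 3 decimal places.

Side lengths²: A_1A_2² = 20.5, A_1A_3² = 13, A_2A_3² = 12.5.
Since A_1A_2² = 20.5 < 13 + 12.5 = 25.5, the triangle is acute, so the smallest enclosing circle is the circumcircle.
Circumcentre = (1.3, -2.8), r² = 5.33.
r = √(5.33) ≈ 2.309.

2.309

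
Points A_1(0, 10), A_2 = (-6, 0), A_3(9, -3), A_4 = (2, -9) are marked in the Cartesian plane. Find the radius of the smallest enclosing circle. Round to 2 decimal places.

The minimum enclosing circle of a finite set is fixed by two of the points (as a diameter) or three (as a circumcircle).
The farthest pair is A_1–A_4 with squared distance 365. The circle on this segment as diameter has centre (1, 0.5) and r² = 365/4 = 91.25.
Check A_2: distance² to centre = 49.25 ≤ 91.25, so it lies inside.
All remaining points lie in this disk, and no smaller disk contains both endpoints, so this is the minimum enclosing circle.
r = √(91.25) ≈ 9.55.

9.55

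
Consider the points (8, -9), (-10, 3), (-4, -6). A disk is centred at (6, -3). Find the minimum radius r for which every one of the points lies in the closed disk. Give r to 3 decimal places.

17.088

The required radius is the distance from (6, -3) to the farthest point.
Squared distances: 40, 292, 109.
Maximum is 292, attained at (-10, 3).
r = √292 ≈ 17.088.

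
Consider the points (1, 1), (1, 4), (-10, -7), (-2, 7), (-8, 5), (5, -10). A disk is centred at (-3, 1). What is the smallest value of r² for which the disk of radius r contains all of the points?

The required radius is the distance from (-3, 1) to the farthest point.
Squared distances: 16, 25, 113, 37, 41, 185.
Maximum is 185, attained at (5, -10).

185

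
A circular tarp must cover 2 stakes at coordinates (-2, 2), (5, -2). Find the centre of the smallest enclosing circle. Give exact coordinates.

The smallest circle enclosing two points has them as diameter endpoints.
Centre = midpoint = (1.5, 0); r² = |(-2, 2)−(5, -2)|²/4 = 65/4 = 16.25.
Centre = (1.5, 0).

(1.5, 0)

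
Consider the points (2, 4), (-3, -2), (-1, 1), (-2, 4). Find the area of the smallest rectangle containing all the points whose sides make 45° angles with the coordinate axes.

27.5

In coordinates u = x + y, v = x − y the rectangle is axis-aligned; the map (x,y)→(u,v) scales areas by 2.
u-values: 6, -5, 0, 2; range = 6 − (-5) = 11.
v-values: -2, -1, -2, -6; range = -1 − (-6) = 5.
Area = (11 × 5) / 2 = 27.5.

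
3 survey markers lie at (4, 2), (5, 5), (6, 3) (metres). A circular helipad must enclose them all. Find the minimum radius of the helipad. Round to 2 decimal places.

1.58

Call the three points A, B, C in the order given.
Side lengths²: AB² = 10, AC² = 5, BC² = 5.
Since AB² = 10 ≥ 5 + 5 = 10, the angle opposite AB is not acute, so the smallest enclosing circle has AB as diameter.
Centre = midpoint of AB = (4.5, 3.5), r² = 10/4 = 2.5.
r = √(2.5) ≈ 1.58.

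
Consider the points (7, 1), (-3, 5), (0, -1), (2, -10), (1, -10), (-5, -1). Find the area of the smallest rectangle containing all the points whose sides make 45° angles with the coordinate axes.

In coordinates u = x + y, v = x − y the rectangle is axis-aligned; the map (x,y)→(u,v) scales areas by 2.
u-values: 8, 2, -1, -8, -9, -6; range = 8 − (-9) = 17.
v-values: 6, -8, 1, 12, 11, -4; range = 12 − (-8) = 20.
Area = (17 × 20) / 2 = 170.

170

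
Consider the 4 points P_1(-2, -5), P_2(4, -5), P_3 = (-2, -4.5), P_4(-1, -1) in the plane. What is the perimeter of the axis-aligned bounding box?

20

Width = max x − min x = 4 − (-2) = 6.
Height = max y − min y = -1 − (-5) = 4.
Perimeter = 2(6 + 4) = 20.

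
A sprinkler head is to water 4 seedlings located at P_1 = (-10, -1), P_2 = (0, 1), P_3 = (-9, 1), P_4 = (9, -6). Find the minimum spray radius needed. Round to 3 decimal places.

9.823

The minimum enclosing circle of a finite set is fixed by two of the points (as a diameter) or three (as a circumcircle).
The farthest pair is P_1–P_4 with squared distance 386. The circle on this segment as diameter has centre (-0.5, -3.5) and r² = 386/4 = 96.5.
Check P_2: distance² to centre = 20.5 ≤ 96.5, so it lies inside.
All remaining points lie in this disk, and no smaller disk contains both endpoints, so this is the minimum enclosing circle.
r = √(96.5) ≈ 9.823.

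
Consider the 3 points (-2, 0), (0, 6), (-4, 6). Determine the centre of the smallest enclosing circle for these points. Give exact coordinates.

Call the three points A, B, C in the order given.
Side lengths²: AB² = 40, AC² = 40, BC² = 16.
Since AC² = 40 < 40 + 16 = 56, the triangle is acute, so the smallest enclosing circle is the circumcircle.
Circumcentre = (-2, 10/3), r² = 100/9.
Centre = (-2, 10/3).

(-2, 10/3)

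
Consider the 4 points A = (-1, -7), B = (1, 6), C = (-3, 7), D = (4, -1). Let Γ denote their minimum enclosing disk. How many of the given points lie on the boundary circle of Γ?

2

The farthest pair is A–C with squared distance 200. The circle on this segment as diameter has centre (-2, 0) and r² = 200/4 = 50.
Check B: distance² to centre = 45 ≤ 50, so it lies inside.
All remaining points lie in this disk, and no smaller disk contains both endpoints, so this is the minimum enclosing circle.
The points at distance exactly r from the centre are A, C — 2 points.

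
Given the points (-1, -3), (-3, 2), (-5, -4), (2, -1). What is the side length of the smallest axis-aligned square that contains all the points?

The bounding box has width 7 and height 6.
An axis-aligned square enclosing the set must have side ≥ max(width, height).
So the minimum side is max(7, 6) = 7.

7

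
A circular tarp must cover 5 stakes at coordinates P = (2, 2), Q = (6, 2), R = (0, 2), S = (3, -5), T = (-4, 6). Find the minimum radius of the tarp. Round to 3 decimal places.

6.521

By Welzl's lemma the MEC is supported by two points (diametrically opposite) or three points (on a circumcircle).
The minimum enclosing circle is determined by three boundary points: Q, S, T.
Their circumcentre is (-15/41, 24/41) with r² = 71485/1681.
The farthest remaining point P is at distance² 12773/1681 ≤ 71485/1681.
r = √(71485/1681) ≈ 6.521.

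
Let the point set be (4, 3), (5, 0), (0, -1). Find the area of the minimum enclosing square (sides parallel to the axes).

The bounding box has width 5 and height 4.
An axis-aligned square enclosing the set must have side ≥ max(width, height).
So the minimum side is max(5, 4) = 5.
Area = 5² = 25.

25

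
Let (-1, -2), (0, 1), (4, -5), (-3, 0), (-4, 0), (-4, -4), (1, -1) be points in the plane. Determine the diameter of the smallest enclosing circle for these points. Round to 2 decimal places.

9.43

The minimum enclosing circle of a finite set is fixed by two of the points (as a diameter) or three (as a circumcircle).
The farthest pair is (4, -5)–(-4, 0) with squared distance 89. The circle on this segment as diameter has centre (0, -2.5) and r² = 89/4 = 22.25.
Check (-1, -2): distance² to centre = 1.25 ≤ 22.25, so it lies inside.
All remaining points lie in this disk, and no smaller disk contains both endpoints, so this is the minimum enclosing circle.
Diameter = 2r = 2√(22.25) ≈ 9.43.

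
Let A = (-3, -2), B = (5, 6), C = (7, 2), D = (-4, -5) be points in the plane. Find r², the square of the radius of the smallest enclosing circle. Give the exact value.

A smallest enclosing disk is always determined by at most three of the input points on its boundary.
The farthest pair is B–D with squared distance 202. The circle on this segment as diameter has centre (0.5, 0.5) and r² = 202/4 = 50.5.
Check A: distance² to centre = 18.5 ≤ 50.5, so it lies inside.
All remaining points lie in this disk, and no smaller disk contains both endpoints, so this is the minimum enclosing circle.

50.5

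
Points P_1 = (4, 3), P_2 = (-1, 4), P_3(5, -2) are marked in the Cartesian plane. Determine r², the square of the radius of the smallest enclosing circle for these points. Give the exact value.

18

Side lengths²: P_1P_2² = 26, P_1P_3² = 26, P_2P_3² = 72.
Since P_2P_3² = 72 ≥ 26 + 26 = 52, the angle opposite P_2P_3 is not acute, so the smallest enclosing circle has P_2P_3 as diameter.
Centre = midpoint of P_2P_3 = (2, 1), r² = 72/4 = 18.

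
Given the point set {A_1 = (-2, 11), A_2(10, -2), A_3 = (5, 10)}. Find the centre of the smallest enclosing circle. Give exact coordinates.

Side lengths²: A_1A_2² = 313, A_1A_3² = 50, A_2A_3² = 169.
Since A_1A_2² = 313 ≥ 169 + 50 = 219, the angle opposite A_1A_2 is not acute, so the smallest enclosing circle has A_1A_2 as diameter.
Centre = midpoint of A_1A_2 = (4, 4.5), r² = 313/4 = 78.25.
Centre = (4, 4.5).

(4, 4.5)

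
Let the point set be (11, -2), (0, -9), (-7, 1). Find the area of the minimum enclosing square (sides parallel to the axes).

The bounding box has width 18 and height 10.
An axis-aligned square enclosing the set must have side ≥ max(width, height).
So the minimum side is max(18, 10) = 18.
Area = 18² = 324.

324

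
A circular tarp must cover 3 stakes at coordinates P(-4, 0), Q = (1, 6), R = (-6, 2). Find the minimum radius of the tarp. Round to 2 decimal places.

Side lengths²: PQ² = 61, PR² = 8, QR² = 65.
Since QR² = 65 < 61 + 8 = 69, the triangle is acute, so the smallest enclosing circle is the circumcircle.
Circumcentre = (-51/22, 81/22), r² = 3965/242.
r = √(3965/242) ≈ 4.05.

4.05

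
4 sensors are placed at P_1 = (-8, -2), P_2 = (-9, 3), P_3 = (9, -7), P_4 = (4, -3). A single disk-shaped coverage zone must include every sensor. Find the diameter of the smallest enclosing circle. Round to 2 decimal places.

The farthest pair is P_2–P_3 with squared distance 424. The circle on this segment as diameter has centre (0, -2) and r² = 424/4 = 106.
Check P_1: distance² to centre = 64 ≤ 106, so it lies inside.
All remaining points lie in this disk, and no smaller disk contains both endpoints, so this is the minimum enclosing circle.
Diameter = 2r = 2√106 ≈ 20.59.

20.59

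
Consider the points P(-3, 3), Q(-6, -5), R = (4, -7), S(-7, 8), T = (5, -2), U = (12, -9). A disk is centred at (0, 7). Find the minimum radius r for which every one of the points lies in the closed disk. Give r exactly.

20

The required radius is the distance from (0, 7) to the farthest point.
Squared distances: 25, 180, 212, 50, 106, 400.
Maximum is 400, attained at U.
r = √400 = 20.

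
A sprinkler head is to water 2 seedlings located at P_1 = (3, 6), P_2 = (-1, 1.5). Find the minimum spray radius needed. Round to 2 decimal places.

3.01

The smallest circle enclosing two points has them as diameter endpoints.
Centre = midpoint = (1, 3.75); r² = |P_1P_2|²/4 = 36.25/4 = 9.0625.
r = √(9.0625) ≈ 3.01.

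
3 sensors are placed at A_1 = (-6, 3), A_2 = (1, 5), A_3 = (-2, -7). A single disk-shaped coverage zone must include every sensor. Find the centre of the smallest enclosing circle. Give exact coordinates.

Side lengths²: A_1A_2² = 53, A_1A_3² = 116, A_2A_3² = 153.
Since A_2A_3² = 153 < 116 + 53 = 169, the triangle is acute, so the smallest enclosing circle is the circumcircle.
Circumcentre = (-29/26, -11/13), r² = 26129/676.
Centre = (-29/26, -11/13).

(-29/26, -11/13)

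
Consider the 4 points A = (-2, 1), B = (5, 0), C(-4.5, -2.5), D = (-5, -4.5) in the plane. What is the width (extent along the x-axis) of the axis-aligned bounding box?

max x = 5, min x = -5, so width = 10.

10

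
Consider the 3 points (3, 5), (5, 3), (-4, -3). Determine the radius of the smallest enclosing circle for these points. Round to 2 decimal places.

Call the three points A, B, C in the order given.
Side lengths²: AB² = 8, AC² = 113, BC² = 117.
Since BC² = 117 < 113 + 8 = 121, the triangle is acute, so the smallest enclosing circle is the circumcircle.
Circumcentre = (0.3, 0.3), r² = 29.38.
r = √(29.38) ≈ 5.42.

5.42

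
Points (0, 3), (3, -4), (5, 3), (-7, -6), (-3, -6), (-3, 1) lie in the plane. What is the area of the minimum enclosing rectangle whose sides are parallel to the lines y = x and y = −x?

In coordinates u = x + y, v = x − y the rectangle is axis-aligned; the map (x,y)→(u,v) scales areas by 2.
u-values: 3, -1, 8, -13, -9, -2; range = 8 − (-13) = 21.
v-values: -3, 7, 2, -1, 3, -4; range = 7 − (-4) = 11.
Area = (21 × 11) / 2 = 115.5.

115.5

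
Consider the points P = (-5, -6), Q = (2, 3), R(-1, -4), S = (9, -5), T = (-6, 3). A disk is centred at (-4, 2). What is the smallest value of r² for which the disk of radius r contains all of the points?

The required radius is the distance from (-4, 2) to the farthest point.
Squared distances: 65, 37, 45, 218, 5.
Maximum is 218, attained at S.

218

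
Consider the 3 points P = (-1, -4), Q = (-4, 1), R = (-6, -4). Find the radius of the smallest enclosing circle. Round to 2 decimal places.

Side lengths²: PQ² = 34, PR² = 25, QR² = 29.
Since PQ² = 34 < 29 + 25 = 54, the triangle is acute, so the smallest enclosing circle is the circumcircle.
Circumcentre = (-3.5, -2.1), r² = 9.86.
r = √(9.86) ≈ 3.14.

3.14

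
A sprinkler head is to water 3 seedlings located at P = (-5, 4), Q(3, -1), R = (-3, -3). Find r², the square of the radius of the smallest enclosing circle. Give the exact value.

23585/1058

Side lengths²: PQ² = 89, PR² = 53, QR² = 40.
Since PQ² = 89 < 53 + 40 = 93, the triangle is acute, so the smallest enclosing circle is the circumcircle.
Circumcentre = (-51/46, 61/46), r² = 23585/1058.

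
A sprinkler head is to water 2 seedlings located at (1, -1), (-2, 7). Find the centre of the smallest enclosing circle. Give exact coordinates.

The smallest circle enclosing two points has them as diameter endpoints.
Centre = midpoint = (-0.5, 3); r² = |(1, -1)−(-2, 7)|²/4 = 73/4 = 18.25.
Centre = (-0.5, 3).

(-0.5, 3)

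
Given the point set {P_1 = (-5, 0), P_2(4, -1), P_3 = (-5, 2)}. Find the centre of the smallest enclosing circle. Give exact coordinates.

(-0.5, 0.5)

Side lengths²: P_1P_2² = 82, P_1P_3² = 4, P_2P_3² = 90.
Since P_2P_3² = 90 ≥ 82 + 4 = 86, the angle opposite P_2P_3 is not acute, so the smallest enclosing circle has P_2P_3 as diameter.
Centre = midpoint of P_2P_3 = (-0.5, 0.5), r² = 90/4 = 22.5.
Centre = (-0.5, 0.5).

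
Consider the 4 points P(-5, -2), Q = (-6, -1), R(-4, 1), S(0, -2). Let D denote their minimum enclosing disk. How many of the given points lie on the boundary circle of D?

2

A smallest enclosing disk is always determined by at most three of the input points on its boundary.
The farthest pair is Q–S with squared distance 37. The circle on this segment as diameter has centre (-3, -1.5) and r² = 37/4 = 9.25.
Check P: distance² to centre = 4.25 ≤ 9.25, so it lies inside.
All remaining points lie in this disk, and no smaller disk contains both endpoints, so this is the minimum enclosing circle.
The points at distance exactly r from the centre are Q, S — 2 points.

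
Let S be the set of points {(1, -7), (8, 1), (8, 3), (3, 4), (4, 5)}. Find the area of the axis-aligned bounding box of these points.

84

x ranges over [1, 8], width 7.
y ranges over [-7, 5], height 12.
Area = 7 × 12 = 84.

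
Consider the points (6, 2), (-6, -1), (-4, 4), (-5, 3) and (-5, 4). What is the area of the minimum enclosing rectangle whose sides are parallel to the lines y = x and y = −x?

97.5

In coordinates u = x + y, v = x − y the rectangle is axis-aligned; the map (x,y)→(u,v) scales areas by 2.
u-values: 8, -7, 0, -2, -1; range = 8 − (-7) = 15.
v-values: 4, -5, -8, -8, -9; range = 4 − (-9) = 13.
Area = (15 × 13) / 2 = 97.5.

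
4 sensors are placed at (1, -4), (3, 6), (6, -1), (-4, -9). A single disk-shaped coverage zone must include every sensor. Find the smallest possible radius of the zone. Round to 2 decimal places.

The farthest pair is (3, 6)–(-4, -9) with squared distance 274. The circle on this segment as diameter has centre (-0.5, -1.5) and r² = 274/4 = 68.5.
Check (1, -4): distance² to centre = 8.5 ≤ 68.5, so it lies inside.
All remaining points lie in this disk, and no smaller disk contains both endpoints, so this is the minimum enclosing circle.
r = √(68.5) ≈ 8.28.

8.28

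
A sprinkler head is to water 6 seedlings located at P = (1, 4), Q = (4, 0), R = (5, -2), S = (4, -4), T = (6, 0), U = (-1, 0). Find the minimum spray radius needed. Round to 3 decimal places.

A smallest enclosing disk is always determined by at most three of the input points on its boundary.
The farthest pair is P–S with squared distance 73. The circle on this segment as diameter has centre (2.5, 0) and r² = 73/4 = 18.25.
Check Q: distance² to centre = 2.25 ≤ 18.25, so it lies inside.
All remaining points lie in this disk, and no smaller disk contains both endpoints, so this is the minimum enclosing circle.
r = √(18.25) ≈ 4.272.

4.272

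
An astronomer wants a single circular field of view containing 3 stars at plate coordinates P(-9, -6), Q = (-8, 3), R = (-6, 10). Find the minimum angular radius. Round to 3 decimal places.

Side lengths²: PQ² = 82, PR² = 265, QR² = 53.
Since PR² = 265 ≥ 82 + 53 = 135, the angle opposite PR is not acute, so the smallest enclosing circle has PR as diameter.
Centre = midpoint of PR = (-7.5, 2), r² = 265/4 = 66.25.
r = √(66.25) ≈ 8.139.

8.139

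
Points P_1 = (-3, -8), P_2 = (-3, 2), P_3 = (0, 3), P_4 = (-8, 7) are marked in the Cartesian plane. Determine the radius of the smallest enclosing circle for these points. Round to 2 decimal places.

7.91

A smallest enclosing disk is always determined by at most three of the input points on its boundary.
The farthest pair is P_1–P_4 with squared distance 250. The circle on this segment as diameter has centre (-5.5, -0.5) and r² = 250/4 = 62.5.
Check P_2: distance² to centre = 12.5 ≤ 62.5, so it lies inside.
All remaining points lie in this disk, and no smaller disk contains both endpoints, so this is the minimum enclosing circle.
r = √(62.5) ≈ 7.91.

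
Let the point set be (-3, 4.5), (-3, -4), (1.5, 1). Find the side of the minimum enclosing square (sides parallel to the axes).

The bounding box has width 4.5 and height 8.5.
An axis-aligned square enclosing the set must have side ≥ max(width, height).
So the minimum side is max(4.5, 8.5) = 8.5.

8.5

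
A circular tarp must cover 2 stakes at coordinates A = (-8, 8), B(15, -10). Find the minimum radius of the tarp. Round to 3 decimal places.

The smallest circle enclosing two points has them as diameter endpoints.
Centre = midpoint = (3.5, -1); r² = |AB|²/4 = 853/4 = 213.25.
r = √(213.25) ≈ 14.603.

14.603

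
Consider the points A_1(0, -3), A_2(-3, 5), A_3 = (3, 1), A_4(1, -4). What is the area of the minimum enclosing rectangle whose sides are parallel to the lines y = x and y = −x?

45.5

In coordinates u = x + y, v = x − y the rectangle is axis-aligned; the map (x,y)→(u,v) scales areas by 2.
u-values: -3, 2, 4, -3; range = 4 − (-3) = 7.
v-values: 3, -8, 2, 5; range = 5 − (-8) = 13.
Area = (7 × 13) / 2 = 45.5.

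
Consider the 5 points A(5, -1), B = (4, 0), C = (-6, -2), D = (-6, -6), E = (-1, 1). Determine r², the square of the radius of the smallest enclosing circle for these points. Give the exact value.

A smallest enclosing disk is always determined by at most three of the input points on its boundary.
The farthest pair is A–D with squared distance 146. The circle on this segment as diameter has centre (-0.5, -3.5) and r² = 146/4 = 36.5.
Check B: distance² to centre = 32.5 ≤ 36.5, so it lies inside.
All remaining points lie in this disk, and no smaller disk contains both endpoints, so this is the minimum enclosing circle.

36.5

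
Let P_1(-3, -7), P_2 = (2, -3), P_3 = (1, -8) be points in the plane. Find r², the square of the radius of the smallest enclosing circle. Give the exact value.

Side lengths²: P_1P_2² = 41, P_1P_3² = 17, P_2P_3² = 26.
Since P_1P_2² = 41 < 26 + 17 = 43, the triangle is acute, so the smallest enclosing circle is the circumcircle.
Circumcentre = (-17/42, -215/42), r² = 9061/882.

9061/882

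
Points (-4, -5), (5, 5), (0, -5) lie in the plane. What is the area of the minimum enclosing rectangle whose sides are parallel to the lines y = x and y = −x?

In coordinates u = x + y, v = x − y the rectangle is axis-aligned; the map (x,y)→(u,v) scales areas by 2.
u-values: -9, 10, -5; range = 10 − (-9) = 19.
v-values: 1, 0, 5; range = 5 − 0 = 5.
Area = (19 × 5) / 2 = 47.5.

47.5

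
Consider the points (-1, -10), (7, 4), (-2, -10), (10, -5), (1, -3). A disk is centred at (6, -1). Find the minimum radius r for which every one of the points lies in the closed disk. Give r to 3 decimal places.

The required radius is the distance from (6, -1) to the farthest point.
Squared distances: 130, 26, 145, 32, 29.
Maximum is 145, attained at (-2, -10).
r = √145 ≈ 12.042.

12.042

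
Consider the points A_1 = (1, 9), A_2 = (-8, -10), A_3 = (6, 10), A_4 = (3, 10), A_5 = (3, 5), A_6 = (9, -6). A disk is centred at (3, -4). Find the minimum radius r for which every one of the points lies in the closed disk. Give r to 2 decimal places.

The required radius is the distance from (3, -4) to the farthest point.
Squared distances: 173, 157, 205, 196, 81, 40.
Maximum is 205, attained at A_3.
r = √205 ≈ 14.32.

14.32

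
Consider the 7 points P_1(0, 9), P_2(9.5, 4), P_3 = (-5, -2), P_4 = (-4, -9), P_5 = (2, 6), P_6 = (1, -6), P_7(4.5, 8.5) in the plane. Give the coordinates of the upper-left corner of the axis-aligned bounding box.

(-5, 9)

x-range [-5, 9.5], y-range [-9, 9].
The upper-left corner is (-5, 9).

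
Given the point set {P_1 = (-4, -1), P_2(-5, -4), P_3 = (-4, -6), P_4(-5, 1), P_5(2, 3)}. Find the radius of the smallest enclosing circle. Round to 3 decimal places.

5.408

The farthest pair is P_3–P_5 with squared distance 117. The circle on this segment as diameter has centre (-1, -1.5) and r² = 117/4 = 29.25.
Check P_1: distance² to centre = 9.25 ≤ 29.25, so it lies inside.
All remaining points lie in this disk, and no smaller disk contains both endpoints, so this is the minimum enclosing circle.
r = √(29.25) ≈ 5.408.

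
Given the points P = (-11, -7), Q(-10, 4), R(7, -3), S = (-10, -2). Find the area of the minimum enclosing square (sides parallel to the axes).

The bounding box has width 18 and height 11.
An axis-aligned square enclosing the set must have side ≥ max(width, height).
So the minimum side is max(18, 11) = 18.
Area = 18² = 324.

324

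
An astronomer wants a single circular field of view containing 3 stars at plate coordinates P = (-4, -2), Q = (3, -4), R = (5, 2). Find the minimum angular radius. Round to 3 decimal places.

4.924

Side lengths²: PQ² = 53, PR² = 97, QR² = 40.
Since PR² = 97 ≥ 53 + 40 = 93, the angle opposite PR is not acute, so the smallest enclosing circle has PR as diameter.
Centre = midpoint of PR = (0.5, 0), r² = 97/4 = 24.25.
r = √(24.25) ≈ 4.924.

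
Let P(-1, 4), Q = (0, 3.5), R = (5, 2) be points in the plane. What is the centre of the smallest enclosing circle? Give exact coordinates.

Side lengths²: PQ² = 1.25, PR² = 40, QR² = 27.25.
Since PR² = 40 ≥ 27.25 + 1.25 = 28.5, the angle opposite PR is not acute, so the smallest enclosing circle has PR as diameter.
Centre = midpoint of PR = (2, 3), r² = 40/4 = 10.
Centre = (2, 3).

(2, 3)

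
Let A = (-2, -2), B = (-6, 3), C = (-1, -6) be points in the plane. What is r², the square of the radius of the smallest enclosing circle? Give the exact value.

Side lengths²: AB² = 41, AC² = 17, BC² = 106.
Since BC² = 106 ≥ 41 + 17 = 58, the angle opposite BC is not acute, so the smallest enclosing circle has BC as diameter.
Centre = midpoint of BC = (-3.5, -1.5), r² = 106/4 = 26.5.

26.5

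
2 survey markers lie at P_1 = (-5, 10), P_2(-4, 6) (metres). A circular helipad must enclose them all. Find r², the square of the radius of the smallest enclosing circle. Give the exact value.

The smallest circle enclosing two points has them as diameter endpoints.
Centre = midpoint = (-4.5, 8); r² = |P_1P_2|²/4 = 17/4 = 4.25.

4.25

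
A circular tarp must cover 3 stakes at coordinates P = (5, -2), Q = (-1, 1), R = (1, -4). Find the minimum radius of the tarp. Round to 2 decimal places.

Side lengths²: PQ² = 45, PR² = 20, QR² = 29.
Since PQ² = 45 < 29 + 20 = 49, the triangle is acute, so the smallest enclosing circle is the circumcircle.
Circumcentre = (1.875, -0.75), r² = 11.328125.
r = √(11.328125) ≈ 3.37.

3.37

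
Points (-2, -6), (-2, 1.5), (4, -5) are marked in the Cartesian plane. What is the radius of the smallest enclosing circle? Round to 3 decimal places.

Call the three points A, B, C in the order given.
Side lengths²: AB² = 56.25, AC² = 37, BC² = 78.25.
Since BC² = 78.25 < 56.25 + 37 = 93.25, the triangle is acute, so the smallest enclosing circle is the circumcircle.
Circumcentre = (11/24, -2.25), r² = 11581/576.
r = √(11581/576) ≈ 4.484.

4.484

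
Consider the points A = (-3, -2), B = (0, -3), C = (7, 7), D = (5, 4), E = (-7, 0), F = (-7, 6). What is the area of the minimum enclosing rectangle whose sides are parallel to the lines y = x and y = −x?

In coordinates u = x + y, v = x − y the rectangle is axis-aligned; the map (x,y)→(u,v) scales areas by 2.
u-values: -5, -3, 14, 9, -7, -1; range = 14 − (-7) = 21.
v-values: -1, 3, 0, 1, -7, -13; range = 3 − (-13) = 16.
Area = (21 × 16) / 2 = 168.

168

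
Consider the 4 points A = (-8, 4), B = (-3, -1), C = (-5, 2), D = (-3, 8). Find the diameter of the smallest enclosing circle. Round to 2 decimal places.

By Welzl's lemma the MEC is supported by two points (diametrically opposite) or three points (on a circumcircle).
The minimum enclosing circle is determined by three boundary points: A, B, D.
Their circumcentre is (-3.5, 3.5) with r² = 20.5.
The farthest remaining point C is at distance² 4.5 ≤ 20.5.
Diameter = 2r = 2√(20.5) ≈ 9.06.

9.06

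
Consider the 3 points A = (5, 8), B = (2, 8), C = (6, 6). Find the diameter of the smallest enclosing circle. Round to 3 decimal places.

Side lengths²: AB² = 9, AC² = 5, BC² = 20.
Since BC² = 20 ≥ 9 + 5 = 14, the angle opposite BC is not acute, so the smallest enclosing circle has BC as diameter.
Centre = midpoint of BC = (4, 7), r² = 20/4 = 5.
Diameter = 2r = 2√5 ≈ 4.472.

4.472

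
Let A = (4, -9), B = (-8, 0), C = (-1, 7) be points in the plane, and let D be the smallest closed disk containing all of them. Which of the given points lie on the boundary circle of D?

A, B, C

Side lengths²: AB² = 225, AC² = 281, BC² = 98.
Since AC² = 281 < 225 + 98 = 323, the triangle is acute, so the smallest enclosing circle is the circumcircle.
Circumcentre = (5/14, -19/14), r² = 7025/98.
The points at distance exactly r from the centre are A, B, C — 3 points.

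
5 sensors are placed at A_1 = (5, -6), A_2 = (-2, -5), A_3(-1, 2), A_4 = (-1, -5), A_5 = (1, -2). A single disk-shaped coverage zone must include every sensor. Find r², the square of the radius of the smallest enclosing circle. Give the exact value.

25

The minimum enclosing circle of a finite set is fixed by two of the points (as a diameter) or three (as a circumcircle).
The farthest pair is A_1–A_3 with squared distance 100. The circle on this segment as diameter has centre (2, -2) and r² = 100/4 = 25.
Check A_2: distance² to centre = 25 ≤ 25, so it lies inside.
All remaining points lie in this disk, and no smaller disk contains both endpoints, so this is the minimum enclosing circle.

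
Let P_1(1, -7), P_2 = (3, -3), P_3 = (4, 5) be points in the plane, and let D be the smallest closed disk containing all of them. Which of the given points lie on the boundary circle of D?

Side lengths²: P_1P_2² = 20, P_1P_3² = 153, P_2P_3² = 65.
Since P_1P_3² = 153 ≥ 65 + 20 = 85, the angle opposite P_1P_3 is not acute, so the smallest enclosing circle has P_1P_3 as diameter.
Centre = midpoint of P_1P_3 = (2.5, -1), r² = 153/4 = 38.25.
The points at distance exactly r from the centre are P_1, P_3 — 2 points.

P_1, P_3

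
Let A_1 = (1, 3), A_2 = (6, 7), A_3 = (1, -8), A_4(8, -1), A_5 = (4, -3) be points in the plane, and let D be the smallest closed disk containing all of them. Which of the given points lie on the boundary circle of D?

A_2, A_3

The farthest pair is A_2–A_3 with squared distance 250. The circle on this segment as diameter has centre (3.5, -0.5) and r² = 250/4 = 62.5.
Check A_1: distance² to centre = 18.5 ≤ 62.5, so it lies inside.
All remaining points lie in this disk, and no smaller disk contains both endpoints, so this is the minimum enclosing circle.
The points at distance exactly r from the centre are A_2, A_3 — 2 points.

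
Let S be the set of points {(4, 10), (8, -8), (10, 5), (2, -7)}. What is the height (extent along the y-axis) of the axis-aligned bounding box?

18

max y = 10, min y = -8, so height = 18.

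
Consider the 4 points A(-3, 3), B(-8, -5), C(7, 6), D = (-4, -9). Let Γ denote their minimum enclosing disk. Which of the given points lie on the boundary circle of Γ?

B, C, D

The minimum enclosing circle of a finite set is fixed by two of the points (as a diameter) or three (as a circumcircle).
The minimum enclosing circle is determined by three boundary points: B, C, D.
Their circumcentre is (9/26, -17/26) with r² = 29929/338.
The farthest remaining point A is at distance² 8297/338 ≤ 29929/338.
The points at distance exactly r from the centre are B, C, D — 3 points.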